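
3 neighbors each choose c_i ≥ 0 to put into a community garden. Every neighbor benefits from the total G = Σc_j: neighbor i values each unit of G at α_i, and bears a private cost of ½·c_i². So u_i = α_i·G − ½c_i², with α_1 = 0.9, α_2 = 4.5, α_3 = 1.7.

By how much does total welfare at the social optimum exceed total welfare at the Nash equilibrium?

37.18

Neighbor i's FOC: ∂u_i/∂c_i = α_i − c_i = 0, so c_i* = α_i.
NE contributions = (0.9, 4.5, 1.7); G = 7.1.
W^NE = (Σα)·G − ½Σα_i² = 7.1² − ½·23.95 = 38.435.
Planner sets c_i = Σα_j = 7.1 for every i, so G^SO = 3·7.1 = 21.3.
W^SO = (Σα)·G^SO − ½·3·(Σα)² = (3/2)·7.1² = 75.615.
Deadweight loss = W^SO − W^NE = 37.18.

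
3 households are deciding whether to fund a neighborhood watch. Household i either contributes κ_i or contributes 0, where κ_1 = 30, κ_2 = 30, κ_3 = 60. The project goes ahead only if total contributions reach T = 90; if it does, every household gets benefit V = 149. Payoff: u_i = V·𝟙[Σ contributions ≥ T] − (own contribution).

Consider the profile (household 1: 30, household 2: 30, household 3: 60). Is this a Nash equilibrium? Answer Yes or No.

Total = 120 ≥ 90: provided.
Household 1 (pledges 30, payoff 119): dropping to 0 → total 90, payoff 149. Profitable deviation.

No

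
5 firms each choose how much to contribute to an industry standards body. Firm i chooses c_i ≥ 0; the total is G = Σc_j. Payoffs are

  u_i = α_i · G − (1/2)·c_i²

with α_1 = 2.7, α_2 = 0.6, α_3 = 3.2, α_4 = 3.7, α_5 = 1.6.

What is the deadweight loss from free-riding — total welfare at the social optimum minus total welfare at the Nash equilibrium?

Firm i's FOC: ∂u_i/∂c_i = α_i − c_i = 0, so c_i* = α_i.
NE contributions = (2.7, 0.6, 3.2, 3.7, 1.6); G = 11.8.
W^NE = (Σα)·G − ½Σα_i² = 11.8² − ½·34.14 = 122.17.
Planner sets c_i = Σα_j = 11.8 for every i, so G^SO = 5·11.8 = 59.
W^SO = (Σα)·G^SO − ½·5·(Σα)² = (5/2)·11.8² = 348.1.
Deadweight loss = W^SO − W^NE = 225.93.

225.93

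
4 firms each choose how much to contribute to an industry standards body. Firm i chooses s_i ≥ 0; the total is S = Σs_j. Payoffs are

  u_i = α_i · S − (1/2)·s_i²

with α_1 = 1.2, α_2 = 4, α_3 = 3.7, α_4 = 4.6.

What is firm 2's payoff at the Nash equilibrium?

46

Firm i's FOC: ∂u_i/∂s_i = α_i − s_i = 0, so s_i* = α_i.
NE contributions = (1.2, 4, 3.7, 4.6); S = 13.5.
u_2 = α_2·S − ½·(s_2)² = 4·13.5 − ½·4² = 46.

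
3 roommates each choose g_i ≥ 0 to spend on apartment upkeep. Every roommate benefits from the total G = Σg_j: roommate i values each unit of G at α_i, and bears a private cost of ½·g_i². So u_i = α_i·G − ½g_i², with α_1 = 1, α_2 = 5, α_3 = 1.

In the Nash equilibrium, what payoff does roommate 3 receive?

Roommate i's FOC: ∂u_i/∂g_i = α_i − g_i = 0, so g_i* = α_i.
NE contributions = (1, 5, 1); G = 7.
u_3 = α_3·G − ½·(g_3)² = 1·7 − ½·1² = 6.5.

6.5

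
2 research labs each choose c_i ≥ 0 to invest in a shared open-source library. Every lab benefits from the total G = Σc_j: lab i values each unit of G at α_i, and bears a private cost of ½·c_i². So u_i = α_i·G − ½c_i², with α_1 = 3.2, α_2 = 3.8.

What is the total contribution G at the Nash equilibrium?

Lab i's FOC: ∂u_i/∂c_i = α_i − c_i = 0, so c_i* = α_i.
NE contributions = (3.2, 3.8); G = 7.

7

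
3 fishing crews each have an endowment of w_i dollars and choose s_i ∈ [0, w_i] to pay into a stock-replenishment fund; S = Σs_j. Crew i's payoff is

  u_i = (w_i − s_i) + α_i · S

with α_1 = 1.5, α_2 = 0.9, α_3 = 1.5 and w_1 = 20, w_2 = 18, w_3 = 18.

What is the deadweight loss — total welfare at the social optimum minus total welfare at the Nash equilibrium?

52.2

∂u_i/∂s_i = α_i − 1, so crew i contributes w_i if α_i > 1, else 0.
α_i > 1 for i ∈ {1, 3}; NE contributions (20, 0, 18), S = 38.
W^NE = Σw_i − S^NE + (Σα_i)·S^NE = 56 + 2.9·38 = 166.2.
Planner: ∂(Σu_j)/∂s_i = Σα_j − 1 = 2.9 > 0, so everyone contributes w_i; S^SO = 56, W^SO = 56 + 2.9·56 = 218.4.
Deadweight loss = 52.2.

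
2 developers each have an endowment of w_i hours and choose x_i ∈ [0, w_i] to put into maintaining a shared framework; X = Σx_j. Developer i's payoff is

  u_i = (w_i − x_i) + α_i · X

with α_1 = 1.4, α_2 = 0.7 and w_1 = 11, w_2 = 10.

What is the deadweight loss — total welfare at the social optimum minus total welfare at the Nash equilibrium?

11

∂u_i/∂x_i = α_i − 1, so developer i contributes w_i if α_i > 1, else 0.
α_i > 1 for i ∈ {1}; NE contributions (11, 0), X = 11.
W^NE = Σw_i − X^NE + (Σα_i)·X^NE = 21 + 1.1·11 = 33.1.
Planner: ∂(Σu_j)/∂x_i = Σα_j − 1 = 1.1 > 0, so everyone contributes w_i; X^SO = 21, W^SO = 21 + 1.1·21 = 44.1.
Deadweight loss = 11.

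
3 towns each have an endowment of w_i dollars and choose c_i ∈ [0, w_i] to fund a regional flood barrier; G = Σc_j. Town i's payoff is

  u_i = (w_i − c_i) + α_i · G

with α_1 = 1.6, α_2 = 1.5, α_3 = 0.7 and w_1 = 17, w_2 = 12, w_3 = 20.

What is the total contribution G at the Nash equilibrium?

29

∂u_i/∂c_i = α_i − 1, so town i contributes w_i if α_i > 1, else 0.
α_i > 1 for i ∈ {1, 2}; NE contributions (17, 12, 0), G = 29.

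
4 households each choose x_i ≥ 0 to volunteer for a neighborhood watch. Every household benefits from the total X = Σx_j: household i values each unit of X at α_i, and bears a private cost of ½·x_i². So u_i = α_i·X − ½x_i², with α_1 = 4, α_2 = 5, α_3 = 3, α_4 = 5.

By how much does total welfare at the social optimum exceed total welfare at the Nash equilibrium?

326.5

Household i's FOC: ∂u_i/∂x_i = α_i − x_i = 0, so x_i* = α_i.
NE contributions = (4, 5, 3, 5); X = 17.
W^NE = (Σα)·X − ½Σα_i² = 17² − ½·75 = 251.5.
Planner sets x_i = Σα_j = 17 for every i, so X^SO = 4·17 = 68.
W^SO = (Σα)·X^SO − ½·4·(Σα)² = (4/2)·17² = 578.
Deadweight loss = W^SO − W^NE = 326.5.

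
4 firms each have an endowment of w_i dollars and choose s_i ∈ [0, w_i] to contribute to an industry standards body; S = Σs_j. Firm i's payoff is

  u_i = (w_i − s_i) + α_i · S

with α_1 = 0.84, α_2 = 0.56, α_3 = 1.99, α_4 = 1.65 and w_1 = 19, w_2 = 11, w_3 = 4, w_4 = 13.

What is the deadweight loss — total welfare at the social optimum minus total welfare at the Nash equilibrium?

∂u_i/∂s_i = α_i − 1, so firm i contributes w_i if α_i > 1, else 0.
α_i > 1 for i ∈ {3, 4}; NE contributions (0, 0, 4, 13), S = 17.
W^NE = Σw_i − S^NE + (Σα_i)·S^NE = 47 + 4.04·17 = 115.68.
Planner: ∂(Σu_j)/∂s_i = Σα_j − 1 = 4.04 > 0, so everyone contributes w_i; S^SO = 47, W^SO = 47 + 4.04·47 = 236.88.
Deadweight loss = 121.2.

121.2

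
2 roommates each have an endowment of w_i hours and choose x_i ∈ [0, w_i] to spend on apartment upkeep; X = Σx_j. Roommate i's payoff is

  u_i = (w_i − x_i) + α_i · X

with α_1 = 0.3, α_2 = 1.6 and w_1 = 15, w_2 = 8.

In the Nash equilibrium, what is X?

8

∂u_i/∂x_i = α_i − 1, so roommate i contributes w_i if α_i > 1, else 0.
α_i > 1 for i ∈ {2}; NE contributions (0, 8), X = 8.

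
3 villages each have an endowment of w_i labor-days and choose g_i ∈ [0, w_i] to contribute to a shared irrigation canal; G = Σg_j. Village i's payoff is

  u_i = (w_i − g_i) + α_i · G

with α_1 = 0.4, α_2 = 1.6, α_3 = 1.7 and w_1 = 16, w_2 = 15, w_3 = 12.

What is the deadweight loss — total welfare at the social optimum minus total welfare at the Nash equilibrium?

∂u_i/∂g_i = α_i − 1, so village i contributes w_i if α_i > 1, else 0.
α_i > 1 for i ∈ {2, 3}; NE contributions (0, 15, 12), G = 27.
W^NE = Σw_i − G^NE + (Σα_i)·G^NE = 43 + 2.7·27 = 115.9.
Planner: ∂(Σu_j)/∂g_i = Σα_j − 1 = 2.7 > 0, so everyone contributes w_i; G^SO = 43, W^SO = 43 + 2.7·43 = 159.1.
Deadweight loss = 43.2.

43.2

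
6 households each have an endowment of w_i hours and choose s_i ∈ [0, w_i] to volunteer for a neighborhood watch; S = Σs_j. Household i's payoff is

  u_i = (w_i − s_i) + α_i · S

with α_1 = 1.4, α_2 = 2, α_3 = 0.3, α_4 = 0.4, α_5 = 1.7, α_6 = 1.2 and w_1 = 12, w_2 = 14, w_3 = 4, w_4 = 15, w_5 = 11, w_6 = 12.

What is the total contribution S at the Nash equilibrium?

49

∂u_i/∂s_i = α_i − 1, so household i contributes w_i if α_i > 1, else 0.
α_i > 1 for i ∈ {1, 2, 5, 6}; NE contributions (12, 14, 0, 0, 11, 12), S = 49.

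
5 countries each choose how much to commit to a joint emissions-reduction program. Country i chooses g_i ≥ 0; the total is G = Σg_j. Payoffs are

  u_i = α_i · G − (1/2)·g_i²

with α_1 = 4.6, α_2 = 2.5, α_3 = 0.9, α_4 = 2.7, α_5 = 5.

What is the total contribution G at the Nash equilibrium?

15.7

Country i's FOC: ∂u_i/∂g_i = α_i − g_i = 0, so g_i* = α_i.
NE contributions = (4.6, 2.5, 0.9, 2.7, 5); G = 15.7.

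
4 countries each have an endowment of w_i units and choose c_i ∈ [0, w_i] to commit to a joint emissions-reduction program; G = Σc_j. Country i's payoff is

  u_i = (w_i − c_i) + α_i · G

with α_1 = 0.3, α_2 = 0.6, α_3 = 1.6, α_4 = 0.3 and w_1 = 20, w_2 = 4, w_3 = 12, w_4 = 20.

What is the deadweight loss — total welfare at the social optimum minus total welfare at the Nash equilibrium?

79.2

∂u_i/∂c_i = α_i − 1, so country i contributes w_i if α_i > 1, else 0.
α_i > 1 for i ∈ {3}; NE contributions (0, 0, 12, 0), G = 12.
W^NE = Σw_i − G^NE + (Σα_i)·G^NE = 56 + 1.8·12 = 77.6.
Planner: ∂(Σu_j)/∂c_i = Σα_j − 1 = 1.8 > 0, so everyone contributes w_i; G^SO = 56, W^SO = 56 + 1.8·56 = 156.8.
Deadweight loss = 79.2.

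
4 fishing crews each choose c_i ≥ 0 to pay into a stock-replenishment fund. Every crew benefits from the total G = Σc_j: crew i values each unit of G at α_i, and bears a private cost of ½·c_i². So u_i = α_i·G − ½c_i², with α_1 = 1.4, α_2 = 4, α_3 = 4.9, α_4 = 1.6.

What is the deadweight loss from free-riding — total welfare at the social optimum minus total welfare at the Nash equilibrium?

163.875

Crew i's FOC: ∂u_i/∂c_i = α_i − c_i = 0, so c_i* = α_i.
NE contributions = (1.4, 4, 4.9, 1.6); G = 11.9.
W^NE = (Σα)·G − ½Σα_i² = 11.9² − ½·44.53 = 119.345.
Planner sets c_i = Σα_j = 11.9 for every i, so G^SO = 4·11.9 = 47.6.
W^SO = (Σα)·G^SO − ½·4·(Σα)² = (4/2)·11.9² = 283.22.
Deadweight loss = W^SO − W^NE = 163.875.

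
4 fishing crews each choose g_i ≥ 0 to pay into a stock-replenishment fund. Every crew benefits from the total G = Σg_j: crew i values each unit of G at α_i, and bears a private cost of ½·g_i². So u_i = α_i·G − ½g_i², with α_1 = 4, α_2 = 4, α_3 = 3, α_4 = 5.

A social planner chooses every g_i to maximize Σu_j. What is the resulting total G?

64

Planner FOC: ∂(Σu_j)/∂g_i = (Σα_j) − g_i = 0, so g_i^SO = Σα_j = 16 for every i; G^SO = 64.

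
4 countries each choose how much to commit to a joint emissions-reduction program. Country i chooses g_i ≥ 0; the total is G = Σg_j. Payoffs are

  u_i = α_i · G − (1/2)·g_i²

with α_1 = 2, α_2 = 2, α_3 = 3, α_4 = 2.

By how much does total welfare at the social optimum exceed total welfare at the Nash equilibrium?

Country i's FOC: ∂u_i/∂g_i = α_i − g_i = 0, so g_i* = α_i.
NE contributions = (2, 2, 3, 2); G = 9.
W^NE = (Σα)·G − ½Σα_i² = 9² − ½·21 = 70.5.
Planner sets g_i = Σα_j = 9 for every i, so G^SO = 4·9 = 36.
W^SO = (Σα)·G^SO − ½·4·(Σα)² = (4/2)·9² = 162.
Deadweight loss = W^SO − W^NE = 91.5.

91.5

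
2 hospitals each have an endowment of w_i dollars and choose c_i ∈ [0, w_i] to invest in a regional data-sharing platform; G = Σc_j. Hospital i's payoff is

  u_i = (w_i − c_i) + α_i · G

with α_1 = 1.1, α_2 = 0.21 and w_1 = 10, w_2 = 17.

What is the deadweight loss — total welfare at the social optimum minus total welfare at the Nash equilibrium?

5.27

∂u_i/∂c_i = α_i − 1, so hospital i contributes w_i if α_i > 1, else 0.
α_i > 1 for i ∈ {1}; NE contributions (10, 0), G = 10.
W^NE = Σw_i − G^NE + (Σα_i)·G^NE = 27 + 0.31·10 = 30.1.
Planner: ∂(Σu_j)/∂c_i = Σα_j − 1 = 0.31 > 0, so everyone contributes w_i; G^SO = 27, W^SO = 27 + 0.31·27 = 35.37.
Deadweight loss = 5.27.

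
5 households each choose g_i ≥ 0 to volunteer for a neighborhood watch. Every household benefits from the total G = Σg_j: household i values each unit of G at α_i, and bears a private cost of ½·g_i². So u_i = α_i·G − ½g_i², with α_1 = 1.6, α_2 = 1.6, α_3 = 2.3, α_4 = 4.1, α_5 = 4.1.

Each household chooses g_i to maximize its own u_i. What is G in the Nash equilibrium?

Household i's FOC: ∂u_i/∂g_i = α_i − g_i = 0, so g_i* = α_i.
NE contributions = (1.6, 1.6, 2.3, 4.1, 4.1); G = 13.7.

13.7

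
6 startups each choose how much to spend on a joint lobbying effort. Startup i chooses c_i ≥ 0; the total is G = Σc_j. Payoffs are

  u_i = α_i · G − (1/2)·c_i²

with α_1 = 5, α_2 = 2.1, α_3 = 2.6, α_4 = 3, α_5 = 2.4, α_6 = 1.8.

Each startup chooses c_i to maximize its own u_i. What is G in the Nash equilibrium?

Startup i's FOC: ∂u_i/∂c_i = α_i − c_i = 0, so c_i* = α_i.
NE contributions = (5, 2.1, 2.6, 3, 2.4, 1.8); G = 16.9.

16.9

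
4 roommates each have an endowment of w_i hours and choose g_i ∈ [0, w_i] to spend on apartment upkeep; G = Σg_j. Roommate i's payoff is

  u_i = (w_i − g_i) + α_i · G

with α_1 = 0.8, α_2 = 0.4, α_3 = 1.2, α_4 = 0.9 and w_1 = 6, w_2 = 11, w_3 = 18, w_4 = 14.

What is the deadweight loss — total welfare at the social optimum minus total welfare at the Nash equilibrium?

∂u_i/∂g_i = α_i − 1, so roommate i contributes w_i if α_i > 1, else 0.
α_i > 1 for i ∈ {3}; NE contributions (0, 0, 18, 0), G = 18.
W^NE = Σw_i − G^NE + (Σα_i)·G^NE = 49 + 2.3·18 = 90.4.
Planner: ∂(Σu_j)/∂g_i = Σα_j − 1 = 2.3 > 0, so everyone contributes w_i; G^SO = 49, W^SO = 49 + 2.3·49 = 161.7.
Deadweight loss = 71.3.

71.3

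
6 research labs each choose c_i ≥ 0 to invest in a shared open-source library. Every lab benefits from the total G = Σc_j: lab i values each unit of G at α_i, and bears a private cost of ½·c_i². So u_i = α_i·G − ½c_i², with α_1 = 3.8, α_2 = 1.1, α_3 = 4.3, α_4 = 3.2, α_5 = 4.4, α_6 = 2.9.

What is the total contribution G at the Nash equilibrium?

19.7

Lab i's FOC: ∂u_i/∂c_i = α_i − c_i = 0, so c_i* = α_i.
NE contributions = (3.8, 1.1, 4.3, 3.2, 4.4, 2.9); G = 19.7.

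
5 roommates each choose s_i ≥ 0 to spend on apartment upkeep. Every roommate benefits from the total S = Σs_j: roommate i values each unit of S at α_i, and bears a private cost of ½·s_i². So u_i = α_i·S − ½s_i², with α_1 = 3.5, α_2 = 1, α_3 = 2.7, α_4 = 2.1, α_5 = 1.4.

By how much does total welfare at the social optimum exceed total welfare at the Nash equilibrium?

Roommate i's FOC: ∂u_i/∂s_i = α_i − s_i = 0, so s_i* = α_i.
NE contributions = (3.5, 1, 2.7, 2.1, 1.4); S = 10.7.
W^NE = (Σα)·S − ½Σα_i² = 10.7² − ½·26.91 = 101.035.
Planner sets s_i = Σα_j = 10.7 for every i, so S^SO = 5·10.7 = 53.5.
W^SO = (Σα)·S^SO − ½·5·(Σα)² = (5/2)·10.7² = 286.225.
Deadweight loss = W^SO − W^NE = 185.19.

185.19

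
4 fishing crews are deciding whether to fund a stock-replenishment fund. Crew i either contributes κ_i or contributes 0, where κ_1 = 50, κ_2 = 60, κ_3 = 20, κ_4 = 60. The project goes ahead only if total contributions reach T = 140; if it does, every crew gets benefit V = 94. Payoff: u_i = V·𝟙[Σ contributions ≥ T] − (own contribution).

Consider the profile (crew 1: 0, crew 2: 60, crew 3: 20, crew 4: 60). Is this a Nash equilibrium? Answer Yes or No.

Total = 140 ≥ 140: provided.
Crew 1 (pledges 0, payoff 94): pledging 50 → total 190, payoff 44. No gain.
Crew 2 (pledges 60, payoff 34): dropping to 0 → total 80, payoff 0. No gain.
Crew 3 (pledges 20, payoff 74): dropping to 0 → total 120, payoff 0. No gain.
Crew 4 (pledges 60, payoff 34): dropping to 0 → total 80, payoff 0. No gain.

Yes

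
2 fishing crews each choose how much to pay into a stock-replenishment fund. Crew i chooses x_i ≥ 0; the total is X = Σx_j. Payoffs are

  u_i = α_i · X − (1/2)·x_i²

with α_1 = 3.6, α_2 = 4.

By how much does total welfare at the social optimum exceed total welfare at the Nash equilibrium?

14.48

Crew i's FOC: ∂u_i/∂x_i = α_i − x_i = 0, so x_i* = α_i.
NE contributions = (3.6, 4); X = 7.6.
W^NE = (Σα)·X − ½Σα_i² = 7.6² − ½·28.96 = 43.28.
Planner sets x_i = Σα_j = 7.6 for every i, so X^SO = 2·7.6 = 15.2.
W^SO = (Σα)·X^SO − ½·2·(Σα)² = (2/2)·7.6² = 57.76.
Deadweight loss = W^SO − W^NE = 14.48.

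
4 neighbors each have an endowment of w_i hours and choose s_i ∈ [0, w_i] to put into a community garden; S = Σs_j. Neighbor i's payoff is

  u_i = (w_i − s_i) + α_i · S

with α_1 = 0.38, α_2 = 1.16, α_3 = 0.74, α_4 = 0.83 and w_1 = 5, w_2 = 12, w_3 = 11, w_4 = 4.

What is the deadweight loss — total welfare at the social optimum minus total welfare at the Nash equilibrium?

∂u_i/∂s_i = α_i − 1, so neighbor i contributes w_i if α_i > 1, else 0.
α_i > 1 for i ∈ {2}; NE contributions (0, 12, 0, 0), S = 12.
W^NE = Σw_i − S^NE + (Σα_i)·S^NE = 32 + 2.11·12 = 57.32.
Planner: ∂(Σu_j)/∂s_i = Σα_j − 1 = 2.11 > 0, so everyone contributes w_i; S^SO = 32, W^SO = 32 + 2.11·32 = 99.52.
Deadweight loss = 42.2.

42.2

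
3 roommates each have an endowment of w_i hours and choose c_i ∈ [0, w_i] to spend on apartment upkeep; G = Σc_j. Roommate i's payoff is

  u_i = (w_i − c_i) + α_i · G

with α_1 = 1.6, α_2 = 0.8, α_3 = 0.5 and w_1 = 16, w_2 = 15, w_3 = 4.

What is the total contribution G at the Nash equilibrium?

16

∂u_i/∂c_i = α_i − 1, so roommate i contributes w_i if α_i > 1, else 0.
α_i > 1 for i ∈ {1}; NE contributions (16, 0, 0), G = 16.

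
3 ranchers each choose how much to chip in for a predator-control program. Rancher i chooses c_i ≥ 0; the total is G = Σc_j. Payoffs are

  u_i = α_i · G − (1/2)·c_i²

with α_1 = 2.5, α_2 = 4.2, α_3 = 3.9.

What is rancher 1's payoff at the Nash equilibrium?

23.375

Rancher i's FOC: ∂u_i/∂c_i = α_i − c_i = 0, so c_i* = α_i.
NE contributions = (2.5, 4.2, 3.9); G = 10.6.
u_1 = α_1·G − ½·(c_1)² = 2.5·10.6 − ½·2.5² = 23.375.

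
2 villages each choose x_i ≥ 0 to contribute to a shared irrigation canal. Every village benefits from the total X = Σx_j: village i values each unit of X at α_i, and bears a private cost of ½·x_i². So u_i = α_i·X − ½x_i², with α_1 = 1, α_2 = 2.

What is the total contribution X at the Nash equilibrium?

Village i's FOC: ∂u_i/∂x_i = α_i − x_i = 0, so x_i* = α_i.
NE contributions = (1, 2); X = 3.

3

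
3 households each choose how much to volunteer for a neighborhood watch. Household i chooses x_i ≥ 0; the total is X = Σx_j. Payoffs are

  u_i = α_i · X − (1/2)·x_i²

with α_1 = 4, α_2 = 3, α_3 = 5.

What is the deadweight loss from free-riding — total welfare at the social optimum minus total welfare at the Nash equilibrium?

Household i's FOC: ∂u_i/∂x_i = α_i − x_i = 0, so x_i* = α_i.
NE contributions = (4, 3, 5); X = 12.
W^NE = (Σα)·X − ½Σα_i² = 12² − ½·50 = 119.
Planner sets x_i = Σα_j = 12 for every i, so X^SO = 3·12 = 36.
W^SO = (Σα)·X^SO − ½·3·(Σα)² = (3/2)·12² = 216.
Deadweight loss = W^SO − W^NE = 97.

97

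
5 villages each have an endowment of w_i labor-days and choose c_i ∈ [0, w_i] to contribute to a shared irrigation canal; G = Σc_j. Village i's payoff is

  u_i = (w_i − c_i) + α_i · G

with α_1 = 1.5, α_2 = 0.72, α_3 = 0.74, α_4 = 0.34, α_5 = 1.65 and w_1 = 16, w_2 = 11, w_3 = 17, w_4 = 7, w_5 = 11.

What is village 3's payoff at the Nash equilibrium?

36.98

∂u_i/∂c_i = α_i − 1, so village i contributes w_i if α_i > 1, else 0.
α_i > 1 for i ∈ {1, 5}; NE contributions (16, 0, 0, 0, 11), G = 27.
u_3 = (17 − 0) + 0.74·27 = 36.98.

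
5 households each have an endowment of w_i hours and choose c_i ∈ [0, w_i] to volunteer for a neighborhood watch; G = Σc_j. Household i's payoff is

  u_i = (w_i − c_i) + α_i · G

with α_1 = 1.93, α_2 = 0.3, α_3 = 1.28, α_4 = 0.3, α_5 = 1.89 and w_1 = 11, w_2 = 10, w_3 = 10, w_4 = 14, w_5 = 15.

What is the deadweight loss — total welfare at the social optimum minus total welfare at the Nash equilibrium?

∂u_i/∂c_i = α_i − 1, so household i contributes w_i if α_i > 1, else 0.
α_i > 1 for i ∈ {1, 3, 5}; NE contributions (11, 0, 10, 0, 15), G = 36.
W^NE = Σw_i − G^NE + (Σα_i)·G^NE = 60 + 4.7·36 = 229.2.
Planner: ∂(Σu_j)/∂c_i = Σα_j − 1 = 4.7 > 0, so everyone contributes w_i; G^SO = 60, W^SO = 60 + 4.7·60 = 342.
Deadweight loss = 112.8.

112.8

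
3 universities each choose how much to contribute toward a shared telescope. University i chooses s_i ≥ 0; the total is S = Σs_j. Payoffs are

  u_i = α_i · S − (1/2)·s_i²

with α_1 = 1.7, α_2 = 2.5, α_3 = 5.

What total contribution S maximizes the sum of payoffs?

Planner FOC: ∂(Σu_j)/∂s_i = (Σα_j) − s_i = 0, so s_i^SO = Σα_j = 9.2 for every i; S^SO = 27.6.

27.6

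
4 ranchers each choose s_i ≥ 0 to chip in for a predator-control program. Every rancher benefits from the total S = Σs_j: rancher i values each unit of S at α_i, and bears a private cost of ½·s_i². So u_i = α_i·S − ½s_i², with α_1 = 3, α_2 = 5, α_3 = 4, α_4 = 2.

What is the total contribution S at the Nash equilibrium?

14

Rancher i's FOC: ∂u_i/∂s_i = α_i − s_i = 0, so s_i* = α_i.
NE contributions = (3, 5, 4, 2); S = 14.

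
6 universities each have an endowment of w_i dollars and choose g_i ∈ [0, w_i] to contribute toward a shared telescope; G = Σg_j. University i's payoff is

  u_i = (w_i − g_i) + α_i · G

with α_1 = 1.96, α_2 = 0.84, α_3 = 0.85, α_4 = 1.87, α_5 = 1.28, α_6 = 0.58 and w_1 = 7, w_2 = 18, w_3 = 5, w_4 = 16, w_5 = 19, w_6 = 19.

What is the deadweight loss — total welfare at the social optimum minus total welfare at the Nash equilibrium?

∂u_i/∂g_i = α_i − 1, so university i contributes w_i if α_i > 1, else 0.
α_i > 1 for i ∈ {1, 4, 5}; NE contributions (7, 0, 0, 16, 19, 0), G = 42.
W^NE = Σw_i − G^NE + (Σα_i)·G^NE = 84 + 6.38·42 = 351.96.
Planner: ∂(Σu_j)/∂g_i = Σα_j − 1 = 6.38 > 0, so everyone contributes w_i; G^SO = 84, W^SO = 84 + 6.38·84 = 619.92.
Deadweight loss = 267.96.

267.96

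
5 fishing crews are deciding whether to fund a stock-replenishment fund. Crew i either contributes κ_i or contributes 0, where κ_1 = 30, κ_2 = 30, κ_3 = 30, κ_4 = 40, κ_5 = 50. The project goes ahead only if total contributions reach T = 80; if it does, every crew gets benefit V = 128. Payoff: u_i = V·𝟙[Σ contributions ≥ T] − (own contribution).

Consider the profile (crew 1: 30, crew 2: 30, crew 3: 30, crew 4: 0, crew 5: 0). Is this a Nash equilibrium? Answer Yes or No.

Yes

Total = 90 ≥ 80: provided.
Crew 1 (pledges 30, payoff 98): dropping to 0 → total 60, payoff 0. No gain.
Crew 2 (pledges 30, payoff 98): dropping to 0 → total 60, payoff 0. No gain.
Crew 3 (pledges 30, payoff 98): dropping to 0 → total 60, payoff 0. No gain.
Crew 4 (pledges 0, payoff 128): pledging 40 → total 130, payoff 88. No gain.
Crew 5 (pledges 0, payoff 128): pledging 50 → total 140, payoff 78. No gain.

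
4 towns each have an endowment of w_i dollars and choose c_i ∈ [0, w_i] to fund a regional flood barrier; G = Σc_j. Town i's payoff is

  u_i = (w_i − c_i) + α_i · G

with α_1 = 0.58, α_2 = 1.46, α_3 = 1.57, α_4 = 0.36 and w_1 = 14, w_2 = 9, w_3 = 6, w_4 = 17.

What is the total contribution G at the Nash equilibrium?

∂u_i/∂c_i = α_i − 1, so town i contributes w_i if α_i > 1, else 0.
α_i > 1 for i ∈ {2, 3}; NE contributions (0, 9, 6, 0), G = 15.

15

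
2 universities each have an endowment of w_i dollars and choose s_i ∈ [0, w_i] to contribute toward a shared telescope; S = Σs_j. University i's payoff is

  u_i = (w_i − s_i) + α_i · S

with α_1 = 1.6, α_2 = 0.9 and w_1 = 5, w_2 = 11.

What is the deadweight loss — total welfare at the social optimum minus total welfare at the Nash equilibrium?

∂u_i/∂s_i = α_i − 1, so university i contributes w_i if α_i > 1, else 0.
α_i > 1 for i ∈ {1}; NE contributions (5, 0), S = 5.
W^NE = Σw_i − S^NE + (Σα_i)·S^NE = 16 + 1.5·5 = 23.5.
Planner: ∂(Σu_j)/∂s_i = Σα_j − 1 = 1.5 > 0, so everyone contributes w_i; S^SO = 16, W^SO = 16 + 1.5·16 = 40.
Deadweight loss = 16.5.

16.5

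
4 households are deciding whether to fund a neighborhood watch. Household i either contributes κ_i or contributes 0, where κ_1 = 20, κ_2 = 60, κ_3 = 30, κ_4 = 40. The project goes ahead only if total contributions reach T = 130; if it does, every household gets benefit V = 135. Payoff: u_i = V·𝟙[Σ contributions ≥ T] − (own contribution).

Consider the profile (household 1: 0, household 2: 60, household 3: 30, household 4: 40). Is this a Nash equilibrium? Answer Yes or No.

Yes

Total = 130 ≥ 130: provided.
Household 1 (pledges 0, payoff 135): pledging 20 → total 150, payoff 115. No gain.
Household 2 (pledges 60, payoff 75): dropping to 0 → total 70, payoff 0. No gain.
Household 3 (pledges 30, payoff 105): dropping to 0 → total 100, payoff 0. No gain.
Household 4 (pledges 40, payoff 95): dropping to 0 → total 90, payoff 0. No gain.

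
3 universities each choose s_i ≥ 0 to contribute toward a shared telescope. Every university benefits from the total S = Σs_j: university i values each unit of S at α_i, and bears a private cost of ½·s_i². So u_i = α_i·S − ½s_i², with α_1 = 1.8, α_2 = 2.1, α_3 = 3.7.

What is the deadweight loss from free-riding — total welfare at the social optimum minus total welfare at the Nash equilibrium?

39.55

University i's FOC: ∂u_i/∂s_i = α_i − s_i = 0, so s_i* = α_i.
NE contributions = (1.8, 2.1, 3.7); S = 7.6.
W^NE = (Σα)·S − ½Σα_i² = 7.6² − ½·21.34 = 47.09.
Planner sets s_i = Σα_j = 7.6 for every i, so S^SO = 3·7.6 = 22.8.
W^SO = (Σα)·S^SO − ½·3·(Σα)² = (3/2)·7.6² = 86.64.
Deadweight loss = W^SO − W^NE = 39.55.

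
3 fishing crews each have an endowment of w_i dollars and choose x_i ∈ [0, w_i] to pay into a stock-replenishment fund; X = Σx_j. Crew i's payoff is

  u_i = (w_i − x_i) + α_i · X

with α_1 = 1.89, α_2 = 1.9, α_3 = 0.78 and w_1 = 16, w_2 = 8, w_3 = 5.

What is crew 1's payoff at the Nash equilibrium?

45.36

∂u_i/∂x_i = α_i − 1, so crew i contributes w_i if α_i > 1, else 0.
α_i > 1 for i ∈ {1, 2}; NE contributions (16, 8, 0), X = 24.
u_1 = (16 − 16) + 1.89·24 = 45.36.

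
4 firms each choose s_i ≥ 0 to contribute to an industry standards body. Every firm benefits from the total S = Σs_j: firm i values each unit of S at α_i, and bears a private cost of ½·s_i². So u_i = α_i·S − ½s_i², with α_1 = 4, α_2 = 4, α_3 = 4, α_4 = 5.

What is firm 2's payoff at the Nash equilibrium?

60

Firm i's FOC: ∂u_i/∂s_i = α_i − s_i = 0, so s_i* = α_i.
NE contributions = (4, 4, 4, 5); S = 17.
u_2 = α_2·S − ½·(s_2)² = 4·17 − ½·4² = 60.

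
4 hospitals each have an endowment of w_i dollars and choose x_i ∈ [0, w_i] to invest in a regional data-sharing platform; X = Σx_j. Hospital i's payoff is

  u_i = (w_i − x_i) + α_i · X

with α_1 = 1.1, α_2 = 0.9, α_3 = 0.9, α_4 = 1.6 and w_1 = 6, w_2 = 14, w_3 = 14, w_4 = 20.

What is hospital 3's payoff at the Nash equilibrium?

37.4

∂u_i/∂x_i = α_i − 1, so hospital i contributes w_i if α_i > 1, else 0.
α_i > 1 for i ∈ {1, 4}; NE contributions (6, 0, 0, 20), X = 26.
u_3 = (14 − 0) + 0.9·26 = 37.4.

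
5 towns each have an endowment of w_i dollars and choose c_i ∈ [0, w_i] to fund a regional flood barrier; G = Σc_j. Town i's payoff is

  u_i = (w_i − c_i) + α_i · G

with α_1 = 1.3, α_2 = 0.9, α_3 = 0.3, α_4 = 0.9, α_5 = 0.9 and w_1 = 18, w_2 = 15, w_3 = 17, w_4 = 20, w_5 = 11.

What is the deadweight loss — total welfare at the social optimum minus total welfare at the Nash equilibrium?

207.9

∂u_i/∂c_i = α_i − 1, so town i contributes w_i if α_i > 1, else 0.
α_i > 1 for i ∈ {1}; NE contributions (18, 0, 0, 0, 0), G = 18.
W^NE = Σw_i − G^NE + (Σα_i)·G^NE = 81 + 3.3·18 = 140.4.
Planner: ∂(Σu_j)/∂c_i = Σα_j − 1 = 3.3 > 0, so everyone contributes w_i; G^SO = 81, W^SO = 81 + 3.3·81 = 348.3.
Deadweight loss = 207.9.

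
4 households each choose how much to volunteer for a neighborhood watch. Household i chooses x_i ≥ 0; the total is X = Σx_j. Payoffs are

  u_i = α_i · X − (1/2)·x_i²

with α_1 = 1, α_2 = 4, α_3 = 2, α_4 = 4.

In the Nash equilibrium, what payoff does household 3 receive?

20

Household i's FOC: ∂u_i/∂x_i = α_i − x_i = 0, so x_i* = α_i.
NE contributions = (1, 4, 2, 4); X = 11.
u_3 = α_3·X − ½·(x_3)² = 2·11 − ½·2² = 20.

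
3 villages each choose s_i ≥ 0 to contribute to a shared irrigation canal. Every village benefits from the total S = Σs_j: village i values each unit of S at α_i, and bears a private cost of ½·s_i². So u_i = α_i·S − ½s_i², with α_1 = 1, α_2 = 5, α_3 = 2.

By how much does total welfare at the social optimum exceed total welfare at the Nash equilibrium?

47

Village i's FOC: ∂u_i/∂s_i = α_i − s_i = 0, so s_i* = α_i.
NE contributions = (1, 5, 2); S = 8.
W^NE = (Σα)·S − ½Σα_i² = 8² − ½·30 = 49.
Planner sets s_i = Σα_j = 8 for every i, so S^SO = 3·8 = 24.
W^SO = (Σα)·S^SO − ½·3·(Σα)² = (3/2)·8² = 96.
Deadweight loss = W^SO − W^NE = 47.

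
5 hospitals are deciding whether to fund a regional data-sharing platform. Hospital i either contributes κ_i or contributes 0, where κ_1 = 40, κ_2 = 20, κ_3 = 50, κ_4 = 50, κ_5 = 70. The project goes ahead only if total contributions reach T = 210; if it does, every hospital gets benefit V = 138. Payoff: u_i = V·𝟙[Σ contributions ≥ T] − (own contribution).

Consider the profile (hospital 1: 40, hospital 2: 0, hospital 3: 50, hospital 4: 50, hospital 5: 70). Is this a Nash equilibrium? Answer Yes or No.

Total = 210 ≥ 210: provided.
Hospital 1 (pledges 40, payoff 98): dropping to 0 → total 170, payoff 0. No gain.
Hospital 2 (pledges 0, payoff 138): pledging 20 → total 230, payoff 118. No gain.
Hospital 3 (pledges 50, payoff 88): dropping to 0 → total 160, payoff 0. No gain.
Hospital 4 (pledges 50, payoff 88): dropping to 0 → total 160, payoff 0. No gain.
Hospital 5 (pledges 70, payoff 68): dropping to 0 → total 140, payoff 0. No gain.

Yes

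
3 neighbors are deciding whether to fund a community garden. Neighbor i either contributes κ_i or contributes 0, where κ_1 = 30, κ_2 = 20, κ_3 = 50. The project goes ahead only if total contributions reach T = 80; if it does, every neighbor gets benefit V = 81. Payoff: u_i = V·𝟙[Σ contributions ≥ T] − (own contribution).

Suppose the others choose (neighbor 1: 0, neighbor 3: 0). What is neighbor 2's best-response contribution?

Others' total = 0. Even contributing 20 gives 20 < 80: no benefit either way.
Best response: 0.

0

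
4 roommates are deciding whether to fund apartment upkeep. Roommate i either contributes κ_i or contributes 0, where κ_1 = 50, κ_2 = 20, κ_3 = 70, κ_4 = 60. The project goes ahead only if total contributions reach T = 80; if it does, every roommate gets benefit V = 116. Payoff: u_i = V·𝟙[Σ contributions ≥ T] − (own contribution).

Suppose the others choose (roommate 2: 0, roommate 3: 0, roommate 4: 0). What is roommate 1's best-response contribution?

Others' total = 0. Even contributing 50 gives 50 < 80: no benefit either way.
Best response: 0.

0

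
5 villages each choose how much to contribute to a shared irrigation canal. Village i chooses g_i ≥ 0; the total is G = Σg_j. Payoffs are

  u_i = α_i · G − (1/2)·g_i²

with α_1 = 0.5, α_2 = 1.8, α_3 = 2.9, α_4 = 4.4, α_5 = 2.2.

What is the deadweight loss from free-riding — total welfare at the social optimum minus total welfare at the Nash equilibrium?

Village i's FOC: ∂u_i/∂g_i = α_i − g_i = 0, so g_i* = α_i.
NE contributions = (0.5, 1.8, 2.9, 4.4, 2.2); G = 11.8.
W^NE = (Σα)·G − ½Σα_i² = 11.8² − ½·36.1 = 121.19.
Planner sets g_i = Σα_j = 11.8 for every i, so G^SO = 5·11.8 = 59.
W^SO = (Σα)·G^SO − ½·5·(Σα)² = (5/2)·11.8² = 348.1.
Deadweight loss = W^SO − W^NE = 226.91.

226.91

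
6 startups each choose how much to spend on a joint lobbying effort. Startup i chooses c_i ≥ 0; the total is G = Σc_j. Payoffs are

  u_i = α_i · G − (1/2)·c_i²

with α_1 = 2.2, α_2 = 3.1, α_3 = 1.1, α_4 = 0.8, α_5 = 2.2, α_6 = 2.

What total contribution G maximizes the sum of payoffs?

68.4

Planner FOC: ∂(Σu_j)/∂c_i = (Σα_j) − c_i = 0, so c_i^SO = Σα_j = 11.4 for every i; G^SO = 68.4.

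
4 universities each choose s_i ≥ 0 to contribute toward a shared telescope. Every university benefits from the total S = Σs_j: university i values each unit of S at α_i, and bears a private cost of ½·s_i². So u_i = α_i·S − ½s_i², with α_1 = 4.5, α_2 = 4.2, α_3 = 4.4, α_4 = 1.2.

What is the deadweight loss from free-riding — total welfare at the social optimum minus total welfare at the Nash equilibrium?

University i's FOC: ∂u_i/∂s_i = α_i − s_i = 0, so s_i* = α_i.
NE contributions = (4.5, 4.2, 4.4, 1.2); S = 14.3.
W^NE = (Σα)·S − ½Σα_i² = 14.3² − ½·58.69 = 175.145.
Planner sets s_i = Σα_j = 14.3 for every i, so S^SO = 4·14.3 = 57.2.
W^SO = (Σα)·S^SO − ½·4·(Σα)² = (4/2)·14.3² = 408.98.
Deadweight loss = W^SO − W^NE = 233.835.

233.835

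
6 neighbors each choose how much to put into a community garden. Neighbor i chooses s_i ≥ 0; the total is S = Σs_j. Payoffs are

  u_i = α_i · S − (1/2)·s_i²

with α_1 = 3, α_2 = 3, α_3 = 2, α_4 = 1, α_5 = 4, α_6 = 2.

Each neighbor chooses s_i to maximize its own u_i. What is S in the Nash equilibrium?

15

Neighbor i's FOC: ∂u_i/∂s_i = α_i − s_i = 0, so s_i* = α_i.
NE contributions = (3, 3, 2, 1, 4, 2); S = 15.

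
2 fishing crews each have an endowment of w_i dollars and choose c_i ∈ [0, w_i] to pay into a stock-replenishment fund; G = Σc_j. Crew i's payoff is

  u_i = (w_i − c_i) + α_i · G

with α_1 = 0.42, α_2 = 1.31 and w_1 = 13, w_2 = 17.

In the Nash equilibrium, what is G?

17

∂u_i/∂c_i = α_i − 1, so crew i contributes w_i if α_i > 1, else 0.
α_i > 1 for i ∈ {2}; NE contributions (0, 17), G = 17.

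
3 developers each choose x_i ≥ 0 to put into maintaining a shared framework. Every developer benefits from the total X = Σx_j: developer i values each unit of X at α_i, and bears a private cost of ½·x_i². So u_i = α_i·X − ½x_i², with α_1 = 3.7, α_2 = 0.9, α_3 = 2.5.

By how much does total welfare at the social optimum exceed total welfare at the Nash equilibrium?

35.58

Developer i's FOC: ∂u_i/∂x_i = α_i − x_i = 0, so x_i* = α_i.
NE contributions = (3.7, 0.9, 2.5); X = 7.1.
W^NE = (Σα)·X − ½Σα_i² = 7.1² − ½·20.75 = 40.035.
Planner sets x_i = Σα_j = 7.1 for every i, so X^SO = 3·7.1 = 21.3.
W^SO = (Σα)·X^SO − ½·3·(Σα)² = (3/2)·7.1² = 75.615.
Deadweight loss = W^SO − W^NE = 35.58.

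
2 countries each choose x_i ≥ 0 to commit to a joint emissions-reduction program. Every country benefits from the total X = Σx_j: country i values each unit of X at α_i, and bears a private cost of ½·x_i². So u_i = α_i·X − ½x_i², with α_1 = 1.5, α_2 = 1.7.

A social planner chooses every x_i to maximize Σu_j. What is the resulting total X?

Planner FOC: ∂(Σu_j)/∂x_i = (Σα_j) − x_i = 0, so x_i^SO = Σα_j = 3.2 for every i; X^SO = 6.4.

6.4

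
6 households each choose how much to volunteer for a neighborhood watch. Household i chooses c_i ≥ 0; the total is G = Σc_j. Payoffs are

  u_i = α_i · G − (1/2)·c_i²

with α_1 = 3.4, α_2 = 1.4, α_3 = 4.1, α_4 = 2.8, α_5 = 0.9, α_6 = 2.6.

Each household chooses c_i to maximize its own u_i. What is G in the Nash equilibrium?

15.2

Household i's FOC: ∂u_i/∂c_i = α_i − c_i = 0, so c_i* = α_i.
NE contributions = (3.4, 1.4, 4.1, 2.8, 0.9, 2.6); G = 15.2.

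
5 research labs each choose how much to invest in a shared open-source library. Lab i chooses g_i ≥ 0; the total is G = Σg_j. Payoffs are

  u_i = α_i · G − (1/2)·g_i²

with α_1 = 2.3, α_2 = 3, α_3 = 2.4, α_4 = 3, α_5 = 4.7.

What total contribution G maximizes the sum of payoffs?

Planner FOC: ∂(Σu_j)/∂g_i = (Σα_j) − g_i = 0, so g_i^SO = Σα_j = 15.4 for every i; G^SO = 77.

77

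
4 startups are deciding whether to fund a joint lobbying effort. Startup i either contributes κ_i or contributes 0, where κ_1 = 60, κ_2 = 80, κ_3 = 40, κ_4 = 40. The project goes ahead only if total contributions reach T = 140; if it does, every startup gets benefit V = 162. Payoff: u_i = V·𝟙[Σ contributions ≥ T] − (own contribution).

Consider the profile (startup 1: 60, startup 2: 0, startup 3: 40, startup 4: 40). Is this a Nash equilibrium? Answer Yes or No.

Total = 140 ≥ 140: provided.
Startup 1 (pledges 60, payoff 102): dropping to 0 → total 80, payoff 0. No gain.
Startup 2 (pledges 0, payoff 162): pledging 80 → total 220, payoff 82. No gain.
Startup 3 (pledges 40, payoff 122): dropping to 0 → total 100, payoff 0. No gain.
Startup 4 (pledges 40, payoff 122): dropping to 0 → total 100, payoff 0. No gain.

Yes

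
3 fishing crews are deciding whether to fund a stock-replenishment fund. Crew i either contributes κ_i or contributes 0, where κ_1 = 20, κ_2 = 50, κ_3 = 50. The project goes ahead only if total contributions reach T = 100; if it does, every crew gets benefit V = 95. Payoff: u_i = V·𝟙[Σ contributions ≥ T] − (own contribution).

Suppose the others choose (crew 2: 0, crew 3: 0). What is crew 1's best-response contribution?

Others' total = 0. Even contributing 20 gives 20 < 100: no benefit either way.
Best response: 0.

0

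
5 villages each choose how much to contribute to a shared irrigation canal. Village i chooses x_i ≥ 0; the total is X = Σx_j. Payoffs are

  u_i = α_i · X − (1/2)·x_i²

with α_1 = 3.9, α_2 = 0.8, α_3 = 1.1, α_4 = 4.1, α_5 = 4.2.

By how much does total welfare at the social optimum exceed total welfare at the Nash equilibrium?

Village i's FOC: ∂u_i/∂x_i = α_i − x_i = 0, so x_i* = α_i.
NE contributions = (3.9, 0.8, 1.1, 4.1, 4.2); X = 14.1.
W^NE = (Σα)·X − ½Σα_i² = 14.1² − ½·51.51 = 173.055.
Planner sets x_i = Σα_j = 14.1 for every i, so X^SO = 5·14.1 = 70.5.
W^SO = (Σα)·X^SO − ½·5·(Σα)² = (5/2)·14.1² = 497.025.
Deadweight loss = W^SO − W^NE = 323.97.

323.97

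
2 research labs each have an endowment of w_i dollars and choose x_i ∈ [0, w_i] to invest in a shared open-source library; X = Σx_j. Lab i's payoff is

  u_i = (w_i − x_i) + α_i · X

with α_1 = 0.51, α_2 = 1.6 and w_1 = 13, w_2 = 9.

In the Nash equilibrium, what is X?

9

∂u_i/∂x_i = α_i − 1, so lab i contributes w_i if α_i > 1, else 0.
α_i > 1 for i ∈ {2}; NE contributions (0, 9), X = 9.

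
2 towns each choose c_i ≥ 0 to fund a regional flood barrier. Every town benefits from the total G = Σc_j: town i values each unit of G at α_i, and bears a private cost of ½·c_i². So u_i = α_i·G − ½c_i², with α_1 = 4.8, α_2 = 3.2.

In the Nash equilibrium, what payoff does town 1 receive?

Town i's FOC: ∂u_i/∂c_i = α_i − c_i = 0, so c_i* = α_i.
NE contributions = (4.8, 3.2); G = 8.
u_1 = α_1·G − ½·(c_1)² = 4.8·8 − ½·4.8² = 26.88.

26.88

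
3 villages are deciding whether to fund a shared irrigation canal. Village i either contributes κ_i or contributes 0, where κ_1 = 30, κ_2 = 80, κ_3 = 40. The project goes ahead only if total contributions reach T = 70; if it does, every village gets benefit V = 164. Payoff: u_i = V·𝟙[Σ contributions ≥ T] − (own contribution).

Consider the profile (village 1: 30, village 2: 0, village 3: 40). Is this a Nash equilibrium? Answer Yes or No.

Total = 70 ≥ 70: provided.
Village 1 (pledges 30, payoff 134): dropping to 0 → total 40, payoff 0. No gain.
Village 2 (pledges 0, payoff 164): pledging 80 → total 150, payoff 84. No gain.
Village 3 (pledges 40, payoff 124): dropping to 0 → total 30, payoff 0. No gain.

Yes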